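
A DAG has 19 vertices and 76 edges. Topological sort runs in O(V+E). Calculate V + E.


V = 19 (vertex processing)
E = 76 (edge processing)
V + E = 19 + 76 = 95


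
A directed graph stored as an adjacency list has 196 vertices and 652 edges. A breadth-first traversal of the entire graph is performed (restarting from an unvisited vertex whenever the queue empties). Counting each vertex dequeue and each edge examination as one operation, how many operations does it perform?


A full BFS traversal dequeues each vertex once and examines each edge once.
Vertex visits: 196
Edge visits: 652
V + E = 196 + 652 = 848


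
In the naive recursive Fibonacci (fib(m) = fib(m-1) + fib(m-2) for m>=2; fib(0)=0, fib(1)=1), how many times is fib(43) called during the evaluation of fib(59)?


Let N(m) = number of times fib(m) is called while evaluating fib(59).
N(59) = 1 (the initial call).
N(58) = 1 (only fib(59) calls it).
For 1 <= m <= 57: fib(m) is called by fib(m+1) and fib(m+2), so
  N(m) = N(m+1) + N(m+2).
fib(0) is called only by fib(2), so N(0) = N(2).
Walk down from m=59:
  N(59)=1, N(58)=1, N(57)=2, N(56)=3, N(55)=5, N(54)=8, N(53)=13, N(52)=21, N(51)=34, N(50)=55, N(49)=89, N(48)=144, N(47)=233, N(46)=377, N(45)=610, N(44)=987, N(43)=1597
N(43) = 1597


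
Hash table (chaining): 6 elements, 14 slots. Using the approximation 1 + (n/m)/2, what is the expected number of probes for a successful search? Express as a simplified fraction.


Computing expected probes:
alpha = 6/14
= 1 + alpha/2
= 1 + 6/(2*14)
= (2*14 + 6) / (2*14)
= 34/28 = 17/14


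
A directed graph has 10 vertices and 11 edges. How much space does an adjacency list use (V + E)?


Adjacency list: one list head per vertex + one entry per edge
Vertex heads: 10
Edge entries: 11
Total = 10 + 11 = 21


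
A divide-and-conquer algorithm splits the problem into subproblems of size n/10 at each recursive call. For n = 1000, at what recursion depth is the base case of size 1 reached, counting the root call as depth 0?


At each depth, the problem size is divided by 10:
  Depth 0: problem size = 1000
  Depth 1: problem size = 100
  Depth 2: problem size = 10
  Depth 3: problem size = 1 (base case)
The base case is reached at depth log_10(1000) = 3 (the tree has 4 levels counting depth 0, but the depth asked for is 3).
Recursion depth = 3


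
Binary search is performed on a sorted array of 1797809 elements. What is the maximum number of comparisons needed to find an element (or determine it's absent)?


Binary search halves the search space each comparison:
  Step 1: search space = 1797809 -> 898904
  Step 2: search space = 898904 -> 449452
  Step 3: search space = 449452 -> 224726
  Step 4: search space = 224726 -> 112363
  Step 5: search space = 112363 -> 56181
  Step 6: search space = 56181 -> 28090
  Step 7: search space = 28090 -> 14045
  Step 8: search space = 14045 -> 7022
  Step 9: search space = 7022 -> 3511
  Step 10: search space = 3511 -> 1755
  Step 11: search space = 1755 -> 877
  Step 12: search space = 877 -> 438
  Step 13: search space = 438 -> 219
  Step 14: search space = 219 -> 109
  Step 15: search space = 109 -> 54
  Step 16: search space = 54 -> 27
  Step 17: search space = 27 -> 13
  Step 18: search space = 13 -> 6
  Step 19: search space = 6 -> 3
  Step 20: search space = 3 -> 1
  Step 21: search space = 1 (final check)
Maximum comparisons = floor(log2(1797809)) + 1 = 20 + 1 = 21


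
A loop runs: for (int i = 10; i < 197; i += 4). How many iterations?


Loop starts at i = 10, increments by 4, stops when i >= 197.
Number of iterations = ceil((197 - 10) / 4)
= ceil(187 / 4)
= 47


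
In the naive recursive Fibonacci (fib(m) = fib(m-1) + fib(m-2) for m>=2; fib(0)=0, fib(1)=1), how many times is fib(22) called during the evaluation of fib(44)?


Let N(m) = number of times fib(m) is called while evaluating fib(44).
N(44) = 1 (the initial call).
N(43) = 1 (only fib(44) calls it).
For 1 <= m <= 42: fib(m) is called by fib(m+1) and fib(m+2), so
  N(m) = N(m+1) + N(m+2).
fib(0) is called only by fib(2), so N(0) = N(2).
Walk down from m=44:
  N(44)=1, N(43)=1, N(42)=2, N(41)=3, N(40)=5, N(39)=8, N(38)=13, N(37)=21, N(36)=34, N(35)=55, N(34)=89, N(33)=144, N(32)=233, N(31)=377, N(30)=610, N(29)=987, N(28)=1597, N(27)=2584, N(26)=4181, N(25)=6765, N(24)=10946, N(23)=17711, N(22)=28657
N(22) = 28657


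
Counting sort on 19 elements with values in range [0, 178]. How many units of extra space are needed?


Output array size: 19 (to store sorted result)
Count array size: 179 (one slot per possible value, range 0 to 178)
Total extra space = 19 + 179 = 198


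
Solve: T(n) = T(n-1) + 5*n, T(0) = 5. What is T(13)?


Expanding the recurrence:
T(13) = T(12) + 5*13
       = T(11) + 5*12 + 5*13
       ...
       = T(0) + 5*(1 + 2 + ... + 13)
       = 5 + 5 * 13*14/2
       = 5 + 5 * 91
       = 5 + 455 = 460


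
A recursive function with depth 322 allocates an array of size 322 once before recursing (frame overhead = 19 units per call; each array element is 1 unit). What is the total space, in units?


Array allocation: 322 units (allocated once)
Stack frames: 322 deep * 19 per frame = 6118 units
Total = 322 + 6118 = 6440


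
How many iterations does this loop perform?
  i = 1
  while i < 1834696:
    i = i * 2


The loop variable doubles each iteration:
i = 1 -> 2 -> 4 -> 8 -> 16 -> 32 -> 64 -> 128 -> 256 -> 512 -> 1024 -> 2048 -> 4096 -> 8192 -> 16384 -> 32768 -> 65536 -> 131072 -> 262144 -> 524288 -> 1048576 -> 2097152 (stop, 2097152 >= 1834696)
Number of doublings = ceil(log2(1834696)) = 21


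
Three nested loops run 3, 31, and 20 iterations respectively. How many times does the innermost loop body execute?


Loop 1 (outermost): 3 iterations
Loop 2 (middle): 31 iterations per outer
Loop 3 (innermost): 20 iterations per middle
Total = 3 * 31 * 20 = 1860


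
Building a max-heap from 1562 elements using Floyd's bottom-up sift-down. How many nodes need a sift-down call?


In a heap of 1562 elements (0-indexed array):
  Last element index: 1561
  Parent of last element: floor((1561 - 1) / 2) = 780
  Internal nodes: indices 0 to 780
  Count = floor(1562/2) = 781


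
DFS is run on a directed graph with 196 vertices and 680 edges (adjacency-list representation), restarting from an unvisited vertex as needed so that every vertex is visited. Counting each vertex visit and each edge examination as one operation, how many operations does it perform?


A full DFS traversal processes each vertex exactly once (push/pop on stack).
Each directed edge is examined once.
V = 196, E = 680
V + E = 876


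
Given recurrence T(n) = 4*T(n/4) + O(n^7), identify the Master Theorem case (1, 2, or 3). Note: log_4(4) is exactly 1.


Master Theorem parameters: a=4, b=4, c=7
log_b(a) = 1
Compare b^c with a: 4^7 = 16384 > 4, so c > log_b(a).
Comparing c=7 vs log_b(a)=1:
7 > 1 => Case 3
Result: T(n) = O(n^7)
Master Theorem case = 3


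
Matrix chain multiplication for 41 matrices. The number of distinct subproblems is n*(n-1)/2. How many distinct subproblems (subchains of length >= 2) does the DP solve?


Subproblems are indexed by (i, j) where i < j.
Number of such pairs = n*(n-1)/2
= 41 * 40 / 2
= 820


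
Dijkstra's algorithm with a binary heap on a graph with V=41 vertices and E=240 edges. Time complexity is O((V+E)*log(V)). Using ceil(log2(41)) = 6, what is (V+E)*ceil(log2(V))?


Dijkstra with a binary heap: each vertex is extracted once, each edge may relax once.
Each heap operation costs O(log V).
V + E = 41 + 240 = 281
ceil(log2(41)) = 6 (since 2^5 = 32 < 41 <= 64 = 2^6)
Total heap work = (V+E) * ceil(log2(V)) = 281 * 6 = 1686


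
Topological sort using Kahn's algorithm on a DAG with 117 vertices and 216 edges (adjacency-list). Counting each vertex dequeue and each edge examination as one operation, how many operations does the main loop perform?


Kahn's algorithm:
  1. Compute in-degrees: O(V + E)
  2. Process queue: each vertex dequeued once (O(V))
     each edge examined once (O(E))
Total = V + E = 117 + 216 = 333


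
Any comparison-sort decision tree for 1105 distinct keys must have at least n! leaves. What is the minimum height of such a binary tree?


A binary decision tree of height h has at most 2^h leaves and needs at least n! of them, so h >= ceil(log2(n!)).
1105! is far too large to multiply out, so use Stirling's series:
  ln(n!) ~ n ln n - n + (1/2) ln(2 pi n) + 1/(12n)  (error below 1/(360 n^3), negligible here)
  ln(1105) = 7.0076006
  n ln n = 1105 * 7.0076006 = 7743.3987
  (1/2) ln(2 pi * 1105) = (1/2) ln(6942.9198) = 4.4227
  1/(12*1105) = 0.0001
  ln(1105!) ~ 7743.3987 - 1105 + 4.4227 + 0.0001 = 6642.8215
Convert to base 2: log2(1105!) = 6642.8215 / ln 2 = 6642.8215 / 0.69314718 = 9583.5656
ceil(9583.5656) = 9584


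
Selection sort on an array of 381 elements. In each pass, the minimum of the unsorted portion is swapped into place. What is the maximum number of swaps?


Selection sort performs one swap per pass:
  Pass 1: find min in positions 0 to 380, swap with position 0
  Pass 2: find min in positions 1 to 380, swap with position 1
  Pass 3: find min in positions 2 to 380, swap with position 2
  Pass 4: find min in positions 3 to 380, swap with position 3
  Pass 5: find min in positions 4 to 380, swap with position 4
  ... (375 more passes)
Total passes (and swaps) = n - 1 = 381 - 1 = 380


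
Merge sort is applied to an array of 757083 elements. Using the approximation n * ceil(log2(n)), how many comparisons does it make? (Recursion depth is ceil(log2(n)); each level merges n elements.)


Merge sort divides the array into halves recursively.
Number of levels = ceil(log2(757083)) = 20
At each level, approximately n = 757083 comparisons are needed for merging.
Total comparisons ~ n * ceil(log2(n)) = 757083 * 20 = 15141660


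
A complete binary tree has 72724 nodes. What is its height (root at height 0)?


In a complete binary tree, level k holds nodes 2^k .. 2^(k+1)-1 (1-indexed).
Height = floor(log2(n)) = floor(log2(72724)) = 16
Check: 2^16 = 65536 <= 72724 < 131072 = 2^17


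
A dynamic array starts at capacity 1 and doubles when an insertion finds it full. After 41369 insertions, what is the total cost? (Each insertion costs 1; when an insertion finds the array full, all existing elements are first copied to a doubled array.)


Insertion cost: 41369 (one per element)
Resizes occur just before inserting elements 2, 3, 5, 9, ...
Elements copied at each resize: 1 + 2 + 4 + 8 + 16 + 32 + 64 + 128 + 256 + 512 + 1024 + 2048 + 4096 + 8192 + 16384 + 32768
Sum of copies = 65535 (geometric series: 2^k - 1)
Total = 41369 + 65535 = 106904


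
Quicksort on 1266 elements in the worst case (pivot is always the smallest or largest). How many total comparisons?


In the worst case, each partition step picks the worst pivot:
  Partition 1: 1265 comparisons (n-1 elements to compare)
  Partition 2: 1264 comparisons
  Partition 3: 1263 comparisons
  Partition 4: 1262 comparisons
  Partition 5: 1261 comparisons
  ...
  Last partition: 0 comparisons
Total = (n-1) + (n-2) + ... + 1 + 0 = n*(n-1)/2
= 1266*1265/2 = 800745


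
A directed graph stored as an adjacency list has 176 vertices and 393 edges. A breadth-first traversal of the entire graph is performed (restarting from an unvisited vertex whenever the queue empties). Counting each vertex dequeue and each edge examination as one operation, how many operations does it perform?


A full BFS traversal dequeues each vertex once and examines each edge once.
Vertex visits: 176
Edge visits: 393
V + E = 176 + 393 = 569


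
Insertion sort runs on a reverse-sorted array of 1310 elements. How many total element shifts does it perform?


Sum of shifts = 1 + 2 + 3 + ... + 1309
= 1310 * 1309 / 2
= 1714790 / 2
= 857395


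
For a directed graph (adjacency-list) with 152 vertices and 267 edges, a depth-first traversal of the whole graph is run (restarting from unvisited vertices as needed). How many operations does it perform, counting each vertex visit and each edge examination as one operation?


A full DFS traversal visits each vertex once and examines each edge once.
V = 152
E = 267
Sum = 152 + 267 = 419


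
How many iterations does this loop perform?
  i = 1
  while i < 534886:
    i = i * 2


The loop variable doubles each iteration:
i = 1 -> 2 -> 4 -> 8 -> 16 -> 32 -> 64 -> 128 -> 256 -> 512 -> 1024 -> 2048 -> 4096 -> 8192 -> 16384 -> 32768 -> 65536 -> 131072 -> 262144 -> 524288 -> 1048576 (stop, 1048576 >= 534886)
Number of doublings = ceil(log2(534886)) = 20


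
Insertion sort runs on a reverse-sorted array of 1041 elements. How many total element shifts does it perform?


Sum of shifts = 1 + 2 + 3 + ... + 1040
= 1041 * 1040 / 2
= 1082640 / 2
= 541320


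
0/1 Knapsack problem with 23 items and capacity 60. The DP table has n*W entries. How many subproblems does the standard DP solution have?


The DP table is indexed by (item, capacity).
Rows: 23 items
Columns: 60 capacity values (1 to W)
Total subproblems = 23 * 60 = 1380


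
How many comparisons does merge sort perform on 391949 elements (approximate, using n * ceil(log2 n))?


Recursion depth: ceil(log2(391949)) = 19
Each recursion level merges n = 391949 elements
Total = 391949 * 19 = 7447031


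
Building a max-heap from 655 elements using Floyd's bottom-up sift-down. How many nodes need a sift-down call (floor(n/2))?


In a heap of 655 elements (0-indexed array):
  Last element index: 654
  Parent of last element: floor((654 - 1) / 2) = 326
  Internal nodes: indices 0 to 326
  Count = floor(655/2) = 327


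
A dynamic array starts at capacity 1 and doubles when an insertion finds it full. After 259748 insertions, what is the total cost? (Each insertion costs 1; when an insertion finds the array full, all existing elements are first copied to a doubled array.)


Insertion cost: 259748 (one per element)
Resizes occur just before inserting elements 2, 3, 5, 9, ...
Elements copied at each resize: 1 + 2 + 4 + 8 + 16 + 32 + 64 + 128 + 256 + 512 + 1024 + 2048 + 4096 + 8192 + 16384 + 32768 + 65536 + 131072
Sum of copies = 262143 (geometric series: 2^k - 1)
Total = 259748 + 262143 = 521891


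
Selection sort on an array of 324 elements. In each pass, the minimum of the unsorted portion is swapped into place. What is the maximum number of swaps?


Selection sort performs one swap per pass:
  Pass 1: find min in positions 0 to 323, swap with position 0
  Pass 2: find min in positions 1 to 323, swap with position 1
  Pass 3: find min in positions 2 to 323, swap with position 2
  Pass 4: find min in positions 3 to 323, swap with position 3
  Pass 5: find min in positions 4 to 323, swap with position 4
  ... (318 more passes)
Total passes (and swaps) = n - 1 = 324 - 1 = 323


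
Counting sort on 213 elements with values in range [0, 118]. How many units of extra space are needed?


Output array size: 213 (to store sorted result)
Count array size: 119 (one slot per possible value, range 0 to 118)
Total extra space = 213 + 119 = 332


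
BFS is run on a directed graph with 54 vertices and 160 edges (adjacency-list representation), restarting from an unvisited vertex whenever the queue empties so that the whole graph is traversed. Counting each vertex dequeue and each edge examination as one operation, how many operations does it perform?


A full BFS traversal dequeues each vertex exactly once and examines each directed edge exactly once.
V = 54 (vertex processing cost)
E = 160 (edge examination cost)
Total operations proportional to V + E = 54 + 160 = 214


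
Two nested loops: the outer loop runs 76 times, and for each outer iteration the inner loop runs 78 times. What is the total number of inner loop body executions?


Outer loop: 76 iterations
Inner loop: 78 iterations per outer iteration
Total = 76 * 78 = 5928


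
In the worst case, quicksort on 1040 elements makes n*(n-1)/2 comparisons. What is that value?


Sum of comparisons per partition:
1039 + 1038 + ... + 1 + 0
= 1040 * (1040 - 1) / 2
= 1040 * 1039 / 2
= 540280


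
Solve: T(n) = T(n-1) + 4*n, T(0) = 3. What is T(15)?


Expanding the recurrence:
T(15) = T(14) + 4*15
       = T(13) + 4*14 + 4*15
       ...
       = T(0) + 4*(1 + 2 + ... + 15)
       = 3 + 4 * 15*16/2
       = 3 + 4 * 120
       = 3 + 480 = 483


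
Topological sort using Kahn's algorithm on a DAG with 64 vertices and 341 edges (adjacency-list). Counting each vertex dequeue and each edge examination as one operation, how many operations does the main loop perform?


Kahn's algorithm:
  1. Compute in-degrees: O(V + E)
  2. Process queue: each vertex dequeued once (O(V))
     each edge examined once (O(E))
Total = V + E = 64 + 341 = 405


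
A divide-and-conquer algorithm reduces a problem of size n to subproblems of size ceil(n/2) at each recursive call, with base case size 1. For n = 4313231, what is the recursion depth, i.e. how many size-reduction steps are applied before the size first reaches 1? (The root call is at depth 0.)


Each step divides the size by 2 (rounding up); after k steps the size is ceil(n/2^k), which equals 1 exactly when 2^k >= n.
So the depth is the smallest k with 2^k >= 4313231, i.e. ceil(log_2(4313231)).
2^22 = 4194304 < 4313231 <= 8388608 = 2^23
Recursion depth = 23


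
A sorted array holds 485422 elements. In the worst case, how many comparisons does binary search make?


Halving sequence: 485422 -> 242711 -> 121355 -> 60677 -> 30338 -> 15169 -> 7584 -> 3792 -> 1896 -> 948 -> 474 -> 237 -> 118 -> 59 -> 29 -> 14 -> 7 -> 3 -> 1
Number of halvings = 18
Max comparisons = 18 + 1 = 19


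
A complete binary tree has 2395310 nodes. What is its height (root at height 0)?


In a complete binary tree, level k holds nodes 2^k .. 2^(k+1)-1 (1-indexed).
Height = floor(log2(n)) = floor(log2(2395310)) = 21
Check: 2^21 = 2097152 <= 2395310 < 4194304 = 2^22


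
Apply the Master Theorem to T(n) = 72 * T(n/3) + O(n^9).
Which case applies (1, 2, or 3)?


The Master Theorem: T(n) = a*T(n/b) + O(n^c)
  a = 72, b = 3, c = 9
log_b(a) = log_3(72) ~ 3.893
Compare b^c with a: 3^9 = 19683 > 72, so c > log_b(a).
Since c > log_b(a), Case 3 applies.
T(n) = O(n^9)
Master Theorem case = 3


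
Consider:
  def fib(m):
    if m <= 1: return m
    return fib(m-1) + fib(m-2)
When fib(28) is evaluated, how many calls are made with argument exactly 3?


Let N(m) = number of times fib(m) is called while evaluating fib(28).
N(28) = 1 (the initial call).
N(27) = 1 (only fib(28) calls it).
For 1 <= m <= 26: fib(m) is called by fib(m+1) and fib(m+2), so
  N(m) = N(m+1) + N(m+2).
fib(0) is called only by fib(2), so N(0) = N(2).
Walk down from m=28:
  N(28)=1, N(27)=1, N(26)=2, N(25)=3, N(24)=5, N(23)=8, N(22)=13, N(21)=21, N(20)=34, N(19)=55, N(18)=89, N(17)=144, N(16)=233, N(15)=377, N(14)=610, N(13)=987, N(12)=1597, N(11)=2584, N(10)=4181, N(9)=6765, N(8)=10946, N(7)=17711, N(6)=28657, N(5)=46368, N(4)=75025, N(3)=121393
N(3) = 121393


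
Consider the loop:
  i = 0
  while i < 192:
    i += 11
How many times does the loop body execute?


Starting at i = 0, each iteration adds 11.
Iterations until i >= 192:
  Iteration 1: i = 0 -> i = 11
  Iteration 2: i = 11 -> i = 22
  Iteration 3: i = 22 -> i = 33
  Iteration 4: i = 33 -> i = 44
  Iteration 5: i = 44 -> i = 55
  Iteration 6: i = 55 -> i = 66
  Iteration 7: i = 66 -> i = 77
  Iteration 8: i = 77 -> i = 88
  ... continuing ...
Total iterations = ceil(192/11) = 18


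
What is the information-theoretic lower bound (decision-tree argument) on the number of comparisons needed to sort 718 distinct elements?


A binary decision tree of height h has at most 2^h leaves and needs at least n! of them, so h >= ceil(log2(n!)).
718! is far too large to multiply out, so use Stirling's series:
  ln(n!) ~ n ln n - n + (1/2) ln(2 pi n) + 1/(12n)  (error below 1/(360 n^3), negligible here)
  ln(718) = 6.5764696
  n ln n = 718 * 6.5764696 = 4721.9052
  (1/2) ln(2 pi * 718) = (1/2) ln(4511.3271) = 4.2072
  1/(12*718) = 0.0001
  ln(718!) ~ 4721.9052 - 718 + 4.2072 + 0.0001 = 4008.1125
Convert to base 2: log2(718!) = 4008.1125 / ln 2 = 4008.1125 / 0.69314718 = 5782.4840
ceil(5782.4840) = 5783


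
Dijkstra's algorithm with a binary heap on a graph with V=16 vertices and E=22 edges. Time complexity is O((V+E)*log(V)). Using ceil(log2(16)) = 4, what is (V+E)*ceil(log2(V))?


Dijkstra with a binary heap: each vertex is extracted once, each edge may relax once.
Each heap operation costs O(log V).
V + E = 16 + 22 = 38
ceil(log2(16)) = 4 (since 2^3 = 8 < 16 <= 16 = 2^4)
Total heap work = (V+E) * ceil(log2(V)) = 38 * 4 = 152


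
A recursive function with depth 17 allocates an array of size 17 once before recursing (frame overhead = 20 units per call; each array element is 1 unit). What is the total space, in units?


Array allocation: 17 units (allocated once)
Stack frames: 17 deep * 20 per frame = 340 units
Total = 17 + 340 = 357


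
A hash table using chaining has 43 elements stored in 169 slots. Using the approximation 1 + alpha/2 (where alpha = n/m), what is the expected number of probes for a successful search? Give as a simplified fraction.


Load factor alpha = n/m = 43/169
Expected probes = 1 + alpha/2 = 1 + 43/(2*169)
= 1 + 43/338
= 338/338 + 43/338
= 381/338


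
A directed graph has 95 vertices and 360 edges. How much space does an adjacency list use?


Adjacency list: one list head per vertex + one entry per edge
Vertex heads: 95
Edge entries: 360
Total = 95 + 360 = 455


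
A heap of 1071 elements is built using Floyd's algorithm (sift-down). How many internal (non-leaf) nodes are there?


Leaf nodes occupy roughly half the array.
Sift-down is called for each internal node, starting from the last one.
Internal nodes = floor(n/2) = floor(1071/2) = 535


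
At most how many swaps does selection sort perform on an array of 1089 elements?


Each of the 1088 passes places one element in its final position.
Pass 1: swap minimum into position 0
Pass 2: swap minimum of remaining into position 1
...
Pass 1088: last two elements, one swap
Maximum swaps = 1089 - 1 = 1088


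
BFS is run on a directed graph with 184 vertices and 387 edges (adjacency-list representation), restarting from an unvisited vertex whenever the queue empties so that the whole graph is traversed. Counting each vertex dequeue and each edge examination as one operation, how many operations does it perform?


A full BFS traversal dequeues each vertex exactly once and examines each directed edge exactly once.
V = 184 (vertex processing cost)
E = 387 (edge examination cost)
Total operations proportional to V + E = 184 + 387 = 571


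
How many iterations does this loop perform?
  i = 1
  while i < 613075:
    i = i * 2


The loop variable doubles each iteration:
i = 1 -> 2 -> 4 -> 8 -> 16 -> 32 -> 64 -> 128 -> 256 -> 512 -> 1024 -> 2048 -> 4096 -> 8192 -> 16384 -> 32768 -> 65536 -> 131072 -> 262144 -> 524288 -> 1048576 (stop, 1048576 >= 613075)
Number of doublings = ceil(log2(613075)) = 20


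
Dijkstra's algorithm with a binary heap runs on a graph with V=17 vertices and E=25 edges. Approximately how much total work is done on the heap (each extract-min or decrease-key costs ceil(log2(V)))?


Dijkstra with a binary heap: each vertex is extracted once, each edge may relax once.
Each heap operation costs O(log V).
V + E = 17 + 25 = 42
ceil(log2(17)) = 5 (since 2^4 = 16 < 17 <= 32 = 2^5)
Total heap work = (V+E) * ceil(log2(V)) = 42 * 5 = 210


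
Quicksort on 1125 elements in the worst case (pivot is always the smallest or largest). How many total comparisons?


In the worst case, each partition step picks the worst pivot:
  Partition 1: 1124 comparisons (n-1 elements to compare)
  Partition 2: 1123 comparisons
  Partition 3: 1122 comparisons
  Partition 4: 1121 comparisons
  Partition 5: 1120 comparisons
  ...
  Last partition: 0 comparisons
Total = (n-1) + (n-2) + ... + 1 + 0 = n*(n-1)/2
= 1125*1124/2 = 632250


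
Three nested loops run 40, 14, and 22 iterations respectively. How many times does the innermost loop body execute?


Loop 1 (outermost): 40 iterations
Loop 2 (middle): 14 iterations per outer
Loop 3 (innermost): 22 iterations per middle
Total = 40 * 14 * 22 = 12320


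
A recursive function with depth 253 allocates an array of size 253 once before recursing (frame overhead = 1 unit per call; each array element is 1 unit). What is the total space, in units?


Array allocation: 253 units (allocated once)
Stack frames: 253 deep * 1 per frame = 253 units
Total = 253 + 253 = 506


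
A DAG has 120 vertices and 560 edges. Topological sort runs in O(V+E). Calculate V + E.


V = 120 (vertex processing)
E = 560 (edge processing)
V + E = 120 + 560 = 680


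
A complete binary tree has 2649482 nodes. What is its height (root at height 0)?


In a complete binary tree, level k holds nodes 2^k .. 2^(k+1)-1 (1-indexed).
Height = floor(log2(n)) = floor(log2(2649482)) = 21
Check: 2^21 = 2097152 <= 2649482 < 4194304 = 2^22


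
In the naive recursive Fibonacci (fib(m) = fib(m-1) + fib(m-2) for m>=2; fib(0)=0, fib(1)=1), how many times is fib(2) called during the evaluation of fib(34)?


Let N(m) = number of times fib(m) is called while evaluating fib(34).
N(34) = 1 (the initial call).
N(33) = 1 (only fib(34) calls it).
For 1 <= m <= 32: fib(m) is called by fib(m+1) and fib(m+2), so
  N(m) = N(m+1) + N(m+2).
fib(0) is called only by fib(2), so N(0) = N(2).
Walk down from m=34:
  N(34)=1, N(33)=1, N(32)=2, N(31)=3, N(30)=5, N(29)=8, N(28)=13, N(27)=21, N(26)=34, N(25)=55, N(24)=89, N(23)=144, N(22)=233, N(21)=377, N(20)=610, N(19)=987, N(18)=1597, N(17)=2584, N(16)=4181, N(15)=6765, N(14)=10946, N(13)=17711, N(12)=28657, N(11)=46368, N(10)=75025, N(9)=121393, N(8)=196418, N(7)=317811, N(6)=514229, N(5)=832040, N(4)=1346269, N(3)=2178309, N(2)=3524578
N(2) = 3524578


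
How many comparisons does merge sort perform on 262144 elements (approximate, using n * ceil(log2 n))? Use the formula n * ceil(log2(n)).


Recursion depth: ceil(log2(262144)) = 18
Each recursion level merges n = 262144 elements
Total = 262144 * 18 = 4718592


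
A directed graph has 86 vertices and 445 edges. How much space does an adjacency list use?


Adjacency list: one list head per vertex + one entry per edge
Vertex heads: 86
Edge entries: 445
Total = 86 + 445 = 531


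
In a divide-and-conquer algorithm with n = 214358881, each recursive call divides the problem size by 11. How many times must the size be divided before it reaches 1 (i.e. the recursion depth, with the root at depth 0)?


Number of divisions = log_11(214358881)
Sizes: 214358881 -> 19487171 -> 1771561 -> 161051 -> 14641 -> 1331 -> 121 -> 11 -> 1 (8 divisions)
Recursion depth = 8


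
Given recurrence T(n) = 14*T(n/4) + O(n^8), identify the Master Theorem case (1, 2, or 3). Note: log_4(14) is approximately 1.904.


Master Theorem parameters: a=14, b=4, c=8
log_b(a) = 1.904
Compare b^c with a: 4^8 = 65536 > 14, so c > log_b(a).
Comparing c=8 vs log_b(a)=1.904:
8 > 1.904 => Case 3
Result: T(n) = O(n^8)
Master Theorem case = 3


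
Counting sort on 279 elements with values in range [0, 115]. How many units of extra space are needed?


Output array size: 279 (to store sorted result)
Count array size: 116 (one slot per possible value, range 0 to 115)
Total extra space = 279 + 116 = 395


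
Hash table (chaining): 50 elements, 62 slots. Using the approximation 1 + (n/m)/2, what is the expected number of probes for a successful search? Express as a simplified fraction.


Computing expected probes:
alpha = 50/62
= 1 + alpha/2
= 1 + 50/(2*62)
= (2*62 + 50) / (2*62)
= 174/124 = 87/62


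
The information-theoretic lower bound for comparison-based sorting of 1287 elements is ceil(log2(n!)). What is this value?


A binary decision tree of height h has at most 2^h leaves and needs at least n! of them, so h >= ceil(log2(n!)).
1287! is far too large to multiply out, so use Stirling's series:
  ln(n!) ~ n ln n - n + (1/2) ln(2 pi n) + 1/(12n)  (error below 1/(360 n^3), negligible here)
  ln(1287) = 7.1600692
  n ln n = 1287 * 7.1600692 = 9215.0091
  (1/2) ln(2 pi * 1287) = (1/2) ln(8086.4595) = 4.4990
  1/(12*1287) = 0.0001
  ln(1287!) ~ 9215.0091 - 1287 + 4.4990 + 0.0001 = 7932.5082
Convert to base 2: log2(1287!) = 7932.5082 / ln 2 = 7932.5082 / 0.69314718 = 11444.1903
ceil(11444.1903) = 11445


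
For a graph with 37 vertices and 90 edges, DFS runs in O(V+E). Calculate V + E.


A full DFS traversal visits each vertex once and examines each edge once.
V = 37
E = 90
Sum = 37 + 90 = 127


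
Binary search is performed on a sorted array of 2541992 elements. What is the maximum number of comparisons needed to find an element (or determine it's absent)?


Binary search halves the search space each comparison:
  Step 1: search space = 2541992 -> 1270996
  Step 2: search space = 1270996 -> 635498
  Step 3: search space = 635498 -> 317749
  Step 4: search space = 317749 -> 158874
  Step 5: search space = 158874 -> 79437
  Step 6: search space = 79437 -> 39718
  Step 7: search space = 39718 -> 19859
  Step 8: search space = 19859 -> 9929
  Step 9: search space = 9929 -> 4964
  Step 10: search space = 4964 -> 2482
  Step 11: search space = 2482 -> 1241
  Step 12: search space = 1241 -> 620
  Step 13: search space = 620 -> 310
  Step 14: search space = 310 -> 155
  Step 15: search space = 155 -> 77
  Step 16: search space = 77 -> 38
  Step 17: search space = 38 -> 19
  Step 18: search space = 19 -> 9
  Step 19: search space = 9 -> 4
  Step 20: search space = 4 -> 2
  Step 21: search space = 2 -> 1
  Step 22: search space = 1 (final check)
Maximum comparisons = floor(log2(2541992)) + 1 = 21 + 1 = 22


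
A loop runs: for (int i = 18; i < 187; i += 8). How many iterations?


Loop starts at i = 18, increments by 8, stops when i >= 187.
Number of iterations = ceil((187 - 18) / 8)
= ceil(169 / 8)
= 22


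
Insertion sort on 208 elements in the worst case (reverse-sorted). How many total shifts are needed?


In the worst case (reverse-sorted), each element shifts past all previous:
  Element 1: 1 shifts
  Element 2: 2 shifts
  Element 3: 3 shifts
  Element 4: 4 shifts
  Element 5: 5 shifts
  ...
  Element 207: 207 shifts
Total = 1 + 2 + ... + 207
= 208*(208-1)/2 = 21528


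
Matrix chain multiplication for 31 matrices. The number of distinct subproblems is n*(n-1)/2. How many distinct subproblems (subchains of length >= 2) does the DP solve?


Subproblems are indexed by (i, j) where i < j.
Number of such pairs = n*(n-1)/2
= 31 * 30 / 2
= 465


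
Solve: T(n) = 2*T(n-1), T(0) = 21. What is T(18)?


Unrolling:
T(18) = 2*T(17) = 2^2*T(16) = ... = 2^18*T(0)
= 2^18 * 21
= 262144 * 21 = 5505024


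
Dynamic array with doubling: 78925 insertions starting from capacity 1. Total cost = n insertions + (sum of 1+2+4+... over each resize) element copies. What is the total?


n = 78925
Insertion costs: 78925
Resizes copy 1, 2, 4, ... up to the largest power of 2 that is <= n-1 = 78924, i.e. 65536.
Copy costs = 1 + 2 + 4 + 8 + 16 + 32 + 64 + 128 + 256 + 512 + 1024 + 2048 + 4096 + 8192 + 16384 + 32768 + 65536 = 131071
Total = 78925 + 131071 = 209996


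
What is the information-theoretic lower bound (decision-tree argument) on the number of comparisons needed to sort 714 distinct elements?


A binary decision tree of height h has at most 2^h leaves and needs at least n! of them, so h >= ceil(log2(n!)).
714! is far too large to multiply out, so use Stirling's series:
  ln(n!) ~ n ln n - n + (1/2) ln(2 pi n) + 1/(12n)  (error below 1/(360 n^3), negligible here)
  ln(714) = 6.5708830
  n ln n = 714 * 6.5708830 = 4691.6105
  (1/2) ln(2 pi * 714) = (1/2) ln(4486.1943) = 4.2044
  1/(12*714) = 0.0001
  ln(714!) ~ 4691.6105 - 714 + 4.2044 + 0.0001 = 3981.8150
Convert to base 2: log2(714!) = 3981.8150 / ln 2 = 3981.8150 / 0.69314718 = 5744.5448
ceil(5744.5448) = 5745


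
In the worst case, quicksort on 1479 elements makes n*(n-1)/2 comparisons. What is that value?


Sum of comparisons per partition:
1478 + 1477 + ... + 1 + 0
= 1479 * (1479 - 1) / 2
= 1479 * 1478 / 2
= 1092981


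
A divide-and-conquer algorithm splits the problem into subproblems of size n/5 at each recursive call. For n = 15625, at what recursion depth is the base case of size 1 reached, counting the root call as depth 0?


At each depth, the problem size is divided by 5:
  Depth 0: problem size = 15625
  Depth 1: problem size = 3125
  Depth 2: problem size = 625
  Depth 3: problem size = 125
  Depth 4: problem size = 25
  Depth 5: problem size = 5
  Depth 6: problem size = 1 (base case)
The base case is reached at depth log_5(15625) = 6 (the tree has 7 levels counting depth 0, but the depth asked for is 6).
Recursion depth = 6


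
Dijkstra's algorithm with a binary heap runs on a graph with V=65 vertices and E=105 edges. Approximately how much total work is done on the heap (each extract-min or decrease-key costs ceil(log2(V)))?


Dijkstra with a binary heap: each vertex is extracted once, each edge may relax once.
Each heap operation costs O(log V).
V + E = 65 + 105 = 170
ceil(log2(65)) = 7 (since 2^6 = 64 < 65 <= 128 = 2^7)
Total heap work = (V+E) * ceil(log2(V)) = 170 * 7 = 1190


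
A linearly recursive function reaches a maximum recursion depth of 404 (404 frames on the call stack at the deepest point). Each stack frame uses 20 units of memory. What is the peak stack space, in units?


Maximum recursion depth = 404 frames
Memory per frame = 20 units
Total stack space = depth * frame_size
= 404 * 20 = 8080


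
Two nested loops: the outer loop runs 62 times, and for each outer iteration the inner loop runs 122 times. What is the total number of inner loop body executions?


Outer loop: 62 iterations
Inner loop: 122 iterations per outer iteration
Total = 62 * 122 = 7564


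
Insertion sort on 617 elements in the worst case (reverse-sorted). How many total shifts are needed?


In the worst case (reverse-sorted), each element shifts past all previous:
  Element 1: 1 shifts
  Element 2: 2 shifts
  Element 3: 3 shifts
  Element 4: 4 shifts
  Element 5: 5 shifts
  ...
  Element 616: 616 shifts
Total = 1 + 2 + ... + 616
= 617*(617-1)/2 = 190036


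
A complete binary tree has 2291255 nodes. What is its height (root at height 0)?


In a complete binary tree, level k holds nodes 2^k .. 2^(k+1)-1 (1-indexed).
Height = floor(log2(n)) = floor(log2(2291255)) = 21
Check: 2^21 = 2097152 <= 2291255 < 4194304 = 2^22


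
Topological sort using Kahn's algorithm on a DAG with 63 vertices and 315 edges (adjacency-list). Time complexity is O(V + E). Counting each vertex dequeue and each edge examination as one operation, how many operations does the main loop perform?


Kahn's algorithm:
  1. Compute in-degrees: O(V + E)
  2. Process queue: each vertex dequeued once (O(V))
     each edge examined once (O(E))
Total = V + E = 63 + 315 = 378


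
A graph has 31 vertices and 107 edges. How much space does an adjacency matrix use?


Adjacency matrix: V x V grid of entries
Space = V^2 = 31^2 = 31 * 31 = 961


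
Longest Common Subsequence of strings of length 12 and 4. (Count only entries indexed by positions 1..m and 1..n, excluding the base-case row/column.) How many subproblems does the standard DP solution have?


DP table indexed by positions in both strings.
First string: 12 positions
Second string: 4 positions
Total = 12 * 4 = 48


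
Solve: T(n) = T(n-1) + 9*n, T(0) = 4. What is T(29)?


Expanding the recurrence:
T(29) = T(28) + 9*29
       = T(27) + 9*28 + 9*29
       ...
       = T(0) + 9*(1 + 2 + ... + 29)
       = 4 + 9 * 29*30/2
       = 4 + 9 * 435
       = 4 + 3915 = 3919


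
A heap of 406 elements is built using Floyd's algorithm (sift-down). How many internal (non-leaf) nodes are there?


Leaf nodes occupy roughly half the array.
Sift-down is called for each internal node, starting from the last one.
Internal nodes = floor(n/2) = floor(406/2) = 203


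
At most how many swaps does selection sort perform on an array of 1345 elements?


Each of the 1344 passes places one element in its final position.
Pass 1: swap minimum into position 0
Pass 2: swap minimum of remaining into position 1
...
Pass 1344: last two elements, one swap
Maximum swaps = 1345 - 1 = 1344


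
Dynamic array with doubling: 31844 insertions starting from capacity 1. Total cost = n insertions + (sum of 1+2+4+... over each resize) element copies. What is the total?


n = 31844
Insertion costs: 31844
Resizes copy 1, 2, 4, ... up to the largest power of 2 that is <= n-1 = 31843, i.e. 16384.
Copy costs = 1 + 2 + 4 + 8 + 16 + 32 + 64 + 128 + 256 + 512 + 1024 + 2048 + 4096 + 8192 + 16384 = 32767
Total = 31844 + 32767 = 64611


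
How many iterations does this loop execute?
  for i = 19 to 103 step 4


The loop variable i takes values starting at 19 and increments by 4 each iteration.
Sequence: i = 19, 23, 27, 31, 35, 39, 43, 47, 51, ...
The upper bound 103 is inclusive, so the count is floor((last - first) / step) + 1:
floor((103 - 19) / 4) + 1 = floor(84/4) + 1 = 21 + 1 = 22


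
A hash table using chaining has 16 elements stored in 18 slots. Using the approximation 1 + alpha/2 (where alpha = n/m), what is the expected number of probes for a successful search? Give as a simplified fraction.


Load factor alpha = n/m = 16/18
Expected probes = 1 + alpha/2 = 1 + 16/(2*18)
= 1 + 16/36
= 36/36 + 16/36
= 52/36
Simplify: 13/9


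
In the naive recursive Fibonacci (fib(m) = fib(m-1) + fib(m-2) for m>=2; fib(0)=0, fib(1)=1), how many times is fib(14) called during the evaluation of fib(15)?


Let N(m) = number of times fib(m) is called while evaluating fib(15).
N(15) = 1 (the initial call).
N(14) = 1 (only fib(15) calls it).
For 1 <= m <= 13: fib(m) is called by fib(m+1) and fib(m+2), so
  N(m) = N(m+1) + N(m+2).
fib(0) is called only by fib(2), so N(0) = N(2).
Walk down from m=15:
  N(15)=1, N(14)=1
N(14) = 1


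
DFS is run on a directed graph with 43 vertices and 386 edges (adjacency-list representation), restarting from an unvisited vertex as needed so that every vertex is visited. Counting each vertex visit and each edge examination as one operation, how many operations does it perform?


A full DFS traversal processes each vertex exactly once (push/pop on stack).
Each directed edge is examined once.
V = 43, E = 386
V + E = 429


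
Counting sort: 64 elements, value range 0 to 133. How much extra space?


n = 64 (output array)
k = 134 (count array for 134 distinct values)
Extra space = 64 + 134 = 198


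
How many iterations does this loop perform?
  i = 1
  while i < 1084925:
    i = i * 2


The loop variable doubles each iteration:
i = 1 -> 2 -> 4 -> 8 -> 16 -> 32 -> 64 -> 128 -> 256 -> 512 -> 1024 -> 2048 -> 4096 -> 8192 -> 16384 -> 32768 -> 65536 -> 131072 -> 262144 -> 524288 -> 1048576 -> 2097152 (stop, 2097152 >= 1084925)
Number of doublings = ceil(log2(1084925)) = 21


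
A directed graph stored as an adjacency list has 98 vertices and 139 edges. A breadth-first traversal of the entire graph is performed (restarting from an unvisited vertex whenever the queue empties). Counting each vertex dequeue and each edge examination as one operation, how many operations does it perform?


A full BFS traversal dequeues each vertex once and examines each edge once.
Vertex visits: 98
Edge visits: 139
V + E = 98 + 139 = 237


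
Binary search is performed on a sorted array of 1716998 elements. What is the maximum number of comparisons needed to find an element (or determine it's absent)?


Binary search halves the search space each comparison:
  Step 1: search space = 1716998 -> 858499
  Step 2: search space = 858499 -> 429249
  Step 3: search space = 429249 -> 214624
  Step 4: search space = 214624 -> 107312
  Step 5: search space = 107312 -> 53656
  Step 6: search space = 53656 -> 26828
  Step 7: search space = 26828 -> 13414
  Step 8: search space = 13414 -> 6707
  Step 9: search space = 6707 -> 3353
  Step 10: search space = 3353 -> 1676
  Step 11: search space = 1676 -> 838
  Step 12: search space = 838 -> 419
  Step 13: search space = 419 -> 209
  Step 14: search space = 209 -> 104
  Step 15: search space = 104 -> 52
  Step 16: search space = 52 -> 26
  Step 17: search space = 26 -> 13
  Step 18: search space = 13 -> 6
  Step 19: search space = 6 -> 3
  Step 20: search space = 3 -> 1
  Step 21: search space = 1 (final check)
Maximum comparisons = floor(log2(1716998)) + 1 = 20 + 1 = 21
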